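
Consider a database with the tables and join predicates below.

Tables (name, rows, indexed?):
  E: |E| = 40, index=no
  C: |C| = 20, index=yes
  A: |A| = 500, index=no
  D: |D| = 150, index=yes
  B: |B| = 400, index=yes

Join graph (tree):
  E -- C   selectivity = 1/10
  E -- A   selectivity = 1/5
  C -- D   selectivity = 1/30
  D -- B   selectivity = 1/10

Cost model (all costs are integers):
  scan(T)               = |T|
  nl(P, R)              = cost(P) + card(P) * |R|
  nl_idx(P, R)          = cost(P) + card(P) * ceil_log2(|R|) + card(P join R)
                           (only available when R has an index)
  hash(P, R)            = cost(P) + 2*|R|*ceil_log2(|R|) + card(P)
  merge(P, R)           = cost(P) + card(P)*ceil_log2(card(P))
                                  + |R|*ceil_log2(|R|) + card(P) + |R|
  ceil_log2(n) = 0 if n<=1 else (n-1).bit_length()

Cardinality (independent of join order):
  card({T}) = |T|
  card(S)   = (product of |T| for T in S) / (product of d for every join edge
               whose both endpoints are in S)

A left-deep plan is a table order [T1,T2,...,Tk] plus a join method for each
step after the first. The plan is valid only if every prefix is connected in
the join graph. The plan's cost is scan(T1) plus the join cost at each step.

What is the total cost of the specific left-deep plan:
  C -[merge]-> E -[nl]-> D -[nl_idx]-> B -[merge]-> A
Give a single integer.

277020

step 1: scan C: cost=20, card=20
step 2: join E via merge
    card(P join E) = 20*40/(10) = 80
    cost = 20 + 20*5 + 40*6 + 20 + 40 = 420
step 3: join D via nl
    card(P join D) = 80*150/(30) = 400
    cost = 420 + 80*150 = 12420
step 4: join B via nl_idx
    card(P join B) = 400*400/(10) = 16000
    cost = 12420 + 400*9 + 16000 = 32020
step 5: join A via merge
    card(P join A) = 16000*500/(5) = 1600000
    cost = 32020 + 16000*14 + 500*9 + 16000 + 500 = 277020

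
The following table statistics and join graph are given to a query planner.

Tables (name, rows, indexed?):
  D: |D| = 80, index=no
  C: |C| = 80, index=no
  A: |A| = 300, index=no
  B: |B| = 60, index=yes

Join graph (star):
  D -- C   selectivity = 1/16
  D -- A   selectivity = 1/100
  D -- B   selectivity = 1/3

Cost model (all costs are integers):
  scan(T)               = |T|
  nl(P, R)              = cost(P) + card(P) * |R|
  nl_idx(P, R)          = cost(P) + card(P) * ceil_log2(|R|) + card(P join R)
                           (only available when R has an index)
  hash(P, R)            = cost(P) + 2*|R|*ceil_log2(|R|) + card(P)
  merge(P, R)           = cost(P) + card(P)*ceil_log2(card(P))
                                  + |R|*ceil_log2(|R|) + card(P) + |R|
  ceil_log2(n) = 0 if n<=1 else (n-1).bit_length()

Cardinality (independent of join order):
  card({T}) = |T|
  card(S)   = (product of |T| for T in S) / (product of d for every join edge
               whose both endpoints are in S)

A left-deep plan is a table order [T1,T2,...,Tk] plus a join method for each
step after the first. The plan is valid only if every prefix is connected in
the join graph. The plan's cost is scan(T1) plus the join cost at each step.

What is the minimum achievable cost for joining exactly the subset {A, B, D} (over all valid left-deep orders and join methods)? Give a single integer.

Selinger DP over subsets of {A,B,D}:
  {D}: scan cost=80, card=80
  {A}: scan cost=300, card=300
  {B}: scan cost=60, card=60
  {AD}: card=240; try (D,hash)→1720, (A,merge)→3720, (D,merge)→3940, (A,hash)→5560, (A,nl)→24080, (D,nl)→24300; best=1720 via (D,hash)
  {BD}: card=1600; try (B,hash)→880, (D,merge)→1120, (B,merge)→1140, (D,hash)→1240, (B,nl_idx)→2160, (D,nl)→4860 …(+1); best=880 via (B,hash)
  {ABD}: card=4800; try (B,hash)→2680, (B,merge)→4300, (A,hash)→7880, (B,nl_idx)→7960, (B,nl)→16120, (A,merge)→23080 …(+1); best=2680 via (B,hash)

2680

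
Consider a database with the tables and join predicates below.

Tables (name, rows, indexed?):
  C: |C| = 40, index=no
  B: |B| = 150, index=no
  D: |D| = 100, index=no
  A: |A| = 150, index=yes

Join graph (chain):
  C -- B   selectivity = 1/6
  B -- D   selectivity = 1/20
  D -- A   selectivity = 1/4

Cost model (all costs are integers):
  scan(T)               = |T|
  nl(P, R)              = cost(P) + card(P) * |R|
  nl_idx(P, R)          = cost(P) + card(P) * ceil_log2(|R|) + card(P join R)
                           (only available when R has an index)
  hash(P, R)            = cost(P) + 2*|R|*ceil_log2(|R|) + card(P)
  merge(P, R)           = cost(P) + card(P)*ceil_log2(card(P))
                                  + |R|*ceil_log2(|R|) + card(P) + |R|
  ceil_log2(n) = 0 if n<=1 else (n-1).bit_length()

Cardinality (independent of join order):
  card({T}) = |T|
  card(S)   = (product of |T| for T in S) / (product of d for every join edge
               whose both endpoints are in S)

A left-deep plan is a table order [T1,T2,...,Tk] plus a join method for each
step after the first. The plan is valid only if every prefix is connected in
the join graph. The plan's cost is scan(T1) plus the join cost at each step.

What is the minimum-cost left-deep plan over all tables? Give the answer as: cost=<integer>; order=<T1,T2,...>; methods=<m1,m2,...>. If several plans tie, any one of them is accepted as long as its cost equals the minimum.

Selinger DP (subsets sized 1..n):
  {C}: scan cost=40, card=40
  {B}: scan cost=150, card=150
  {D}: scan cost=100, card=100
  {A}: scan cost=150, card=150
  {BC}: card=1000; try (C,hash)→780, (B,merge)→1670, (C,merge)→1780, (B,hash)→2480, (B,nl)→6040, (C,nl)→6150; best=780 via (C,hash)
  {BD}: card=750; try (D,hash)→1700, (B,merge)→2250, (D,merge)→2300, (B,hash)→2600, (B,nl)→15100, (D,nl)→15150; best=1700 via (D,hash)
  {AD}: card=3750; try (D,hash)→1700, (A,merge)→2250, (D,merge)→2300, (A,hash)→2600, (A,nl_idx)→4650, (A,nl)→15100 …(+1); best=1700 via (D,hash)
  {BCD}: card=5000; try (C,hash)→2930, (D,hash)→3180, (C,merge)→10230, (D,merge)→12580, (C,nl)→31700, (D,nl)→100780; best=2930 via (C,hash)
  {ABD}: card=28125; try (A,hash)→4850, (B,hash)→7850, (A,merge)→11300, (A,nl_idx)→35825, (B,merge)→51800, (A,nl)→114200 …(+1); best=4850 via (A,hash)
  {ABCD}: card=187500; try (A,hash)→10330, (C,hash)→33455, (A,merge)→74280, (A,nl_idx)→230430, (C,merge)→455130, (A,nl)→752930 …(+1); best=10330 via (A,hash)

cost=10330; order=B,D,C,A; methods=hash,hash,hash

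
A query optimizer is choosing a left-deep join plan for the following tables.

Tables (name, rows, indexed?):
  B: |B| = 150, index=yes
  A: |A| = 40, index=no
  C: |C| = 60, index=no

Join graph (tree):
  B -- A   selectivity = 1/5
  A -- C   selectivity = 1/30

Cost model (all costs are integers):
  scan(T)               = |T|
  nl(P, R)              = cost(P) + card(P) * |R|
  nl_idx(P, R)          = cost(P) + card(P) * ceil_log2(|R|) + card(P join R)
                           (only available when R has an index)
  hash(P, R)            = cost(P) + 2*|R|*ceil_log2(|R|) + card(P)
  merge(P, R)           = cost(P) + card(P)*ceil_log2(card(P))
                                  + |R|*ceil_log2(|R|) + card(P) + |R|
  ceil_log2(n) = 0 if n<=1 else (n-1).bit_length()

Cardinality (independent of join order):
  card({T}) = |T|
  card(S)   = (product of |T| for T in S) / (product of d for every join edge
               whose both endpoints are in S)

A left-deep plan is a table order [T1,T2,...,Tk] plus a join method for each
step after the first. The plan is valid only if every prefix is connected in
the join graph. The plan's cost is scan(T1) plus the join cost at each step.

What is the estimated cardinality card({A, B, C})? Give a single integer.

2400

Tables in S: A(40), B(150), C(60)
Edges inside S: B-A(d=5), A-C(d=30)
numerator = 40 * 150 * 60 = 360000
denominator = 5 * 30 = 150
card(S) = 360000 / 150 = 2400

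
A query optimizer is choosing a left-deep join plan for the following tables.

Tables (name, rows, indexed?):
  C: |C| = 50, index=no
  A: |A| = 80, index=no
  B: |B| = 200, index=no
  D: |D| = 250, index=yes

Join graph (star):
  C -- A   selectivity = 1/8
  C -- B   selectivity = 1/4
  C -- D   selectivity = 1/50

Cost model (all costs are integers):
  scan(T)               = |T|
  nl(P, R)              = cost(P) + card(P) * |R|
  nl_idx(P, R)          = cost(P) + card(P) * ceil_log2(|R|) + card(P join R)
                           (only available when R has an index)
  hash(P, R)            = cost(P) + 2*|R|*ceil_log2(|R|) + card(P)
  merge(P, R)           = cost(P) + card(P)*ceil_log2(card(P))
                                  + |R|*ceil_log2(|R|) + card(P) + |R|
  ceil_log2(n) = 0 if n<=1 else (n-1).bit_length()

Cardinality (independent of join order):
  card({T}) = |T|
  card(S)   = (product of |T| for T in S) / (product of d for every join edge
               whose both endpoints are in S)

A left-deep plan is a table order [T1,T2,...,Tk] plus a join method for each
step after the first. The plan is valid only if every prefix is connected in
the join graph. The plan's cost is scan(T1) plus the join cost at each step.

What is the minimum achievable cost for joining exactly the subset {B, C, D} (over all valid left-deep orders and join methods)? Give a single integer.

Selinger DP over subsets of {B,C,D}:
  {C}: scan cost=50, card=50
  {B}: scan cost=200, card=200
  {D}: scan cost=250, card=250
  {BC}: card=2500; try (C,hash)→1000, (B,merge)→2200, (C,merge)→2350, (B,hash)→3300, (B,nl)→10050, (C,nl)→10200; best=1000 via (C,hash)
  {CD}: card=250; try (D,nl_idx)→700, (C,hash)→1100, (D,merge)→2650, (C,merge)→2850, (D,hash)→4100, (D,nl)→12550 …(+1); best=700 via (D,nl_idx)
  {BCD}: card=12500; try (B,hash)→4150, (B,merge)→4750, (D,hash)→7500, (D,nl_idx)→33500, (D,merge)→35750, (B,nl)→50700 …(+1); best=4150 via (B,hash)

4150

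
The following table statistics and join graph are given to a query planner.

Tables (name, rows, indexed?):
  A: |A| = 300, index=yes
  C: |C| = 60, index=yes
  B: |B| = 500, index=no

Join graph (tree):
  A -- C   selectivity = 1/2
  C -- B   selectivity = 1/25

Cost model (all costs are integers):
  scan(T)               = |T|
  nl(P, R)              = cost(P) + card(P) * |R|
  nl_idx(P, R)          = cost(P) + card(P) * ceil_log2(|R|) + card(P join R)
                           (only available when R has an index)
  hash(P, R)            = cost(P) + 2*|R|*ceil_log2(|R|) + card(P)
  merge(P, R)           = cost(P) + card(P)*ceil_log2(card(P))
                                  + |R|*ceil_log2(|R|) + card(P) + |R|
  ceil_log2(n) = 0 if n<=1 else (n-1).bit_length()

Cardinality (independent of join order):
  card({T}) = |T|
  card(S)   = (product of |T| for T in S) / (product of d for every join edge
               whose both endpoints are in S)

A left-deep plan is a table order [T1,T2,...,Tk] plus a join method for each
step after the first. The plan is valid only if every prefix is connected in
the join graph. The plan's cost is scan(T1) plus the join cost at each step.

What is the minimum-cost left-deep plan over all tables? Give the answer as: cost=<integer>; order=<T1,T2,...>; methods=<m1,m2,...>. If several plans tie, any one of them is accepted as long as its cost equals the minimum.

Selinger DP (subsets sized 1..n):
  {A}: scan cost=300, card=300
  {C}: scan cost=60, card=60
  {B}: scan cost=500, card=500
  {AC}: card=9000; try (C,hash)→1320, (A,merge)→3480, (C,merge)→3720, (A,hash)→5520, (A,nl_idx)→9600, (C,nl_idx)→11100 …(+2); best=1320 via (C,hash)
  {BC}: card=1200; try (C,hash)→1720, (C,nl_idx)→4700, (B,merge)→5480, (C,merge)→5920, (B,hash)→9120, (B,nl)→30060 …(+1); best=1720 via (C,hash)
  {ABC}: card=180000; try (A,hash)→8320, (A,merge)→19120, (B,hash)→19320, (B,merge)→141320, (A,nl_idx)→192520, (A,nl)→361720 …(+1); best=8320 via (A,hash)

cost=8320; order=B,C,A; methods=hash,hash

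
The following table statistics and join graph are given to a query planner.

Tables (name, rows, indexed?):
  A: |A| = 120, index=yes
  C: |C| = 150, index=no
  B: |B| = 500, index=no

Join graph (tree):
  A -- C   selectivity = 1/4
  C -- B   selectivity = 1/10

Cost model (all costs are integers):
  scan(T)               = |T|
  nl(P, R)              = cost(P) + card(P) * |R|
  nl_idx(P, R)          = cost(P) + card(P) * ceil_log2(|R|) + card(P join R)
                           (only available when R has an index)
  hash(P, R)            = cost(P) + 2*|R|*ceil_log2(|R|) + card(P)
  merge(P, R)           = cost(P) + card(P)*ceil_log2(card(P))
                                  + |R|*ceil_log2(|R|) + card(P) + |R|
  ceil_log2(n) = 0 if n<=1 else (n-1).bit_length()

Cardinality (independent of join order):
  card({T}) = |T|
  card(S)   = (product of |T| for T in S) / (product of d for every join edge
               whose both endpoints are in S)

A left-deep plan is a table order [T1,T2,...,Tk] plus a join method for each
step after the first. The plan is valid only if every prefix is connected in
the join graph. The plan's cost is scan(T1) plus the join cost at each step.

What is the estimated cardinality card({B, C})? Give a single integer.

Tables in S: B(500), C(150)
Edges inside S: C-B(d=10)
numerator = 500 * 150 = 75000
denominator = 10 = 10
card(S) = 75000 / 10 = 7500

7500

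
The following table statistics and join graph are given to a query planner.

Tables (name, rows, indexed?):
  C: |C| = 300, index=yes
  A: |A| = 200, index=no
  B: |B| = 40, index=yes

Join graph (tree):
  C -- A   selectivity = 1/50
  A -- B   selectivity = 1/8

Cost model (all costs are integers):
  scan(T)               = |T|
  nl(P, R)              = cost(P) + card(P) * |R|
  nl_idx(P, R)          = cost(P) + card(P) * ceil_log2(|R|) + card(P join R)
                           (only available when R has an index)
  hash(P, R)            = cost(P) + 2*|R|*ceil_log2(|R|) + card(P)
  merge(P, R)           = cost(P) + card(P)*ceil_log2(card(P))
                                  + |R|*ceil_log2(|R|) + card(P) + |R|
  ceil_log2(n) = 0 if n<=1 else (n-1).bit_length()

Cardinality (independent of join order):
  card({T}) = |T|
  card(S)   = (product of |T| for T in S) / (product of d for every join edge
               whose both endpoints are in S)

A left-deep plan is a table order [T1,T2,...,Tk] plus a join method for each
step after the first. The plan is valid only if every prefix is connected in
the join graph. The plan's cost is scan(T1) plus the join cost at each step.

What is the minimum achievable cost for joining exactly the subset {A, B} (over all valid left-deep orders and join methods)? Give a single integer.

880

Selinger DP over subsets of {A,B}:
  {A}: scan cost=200, card=200
  {B}: scan cost=40, card=40
  {AB}: card=1000; try (B,hash)→880, (A,merge)→2120, (B,merge)→2280, (B,nl_idx)→2400, (A,hash)→3280, (A,nl)→8040 …(+1); best=880 via (B,hash)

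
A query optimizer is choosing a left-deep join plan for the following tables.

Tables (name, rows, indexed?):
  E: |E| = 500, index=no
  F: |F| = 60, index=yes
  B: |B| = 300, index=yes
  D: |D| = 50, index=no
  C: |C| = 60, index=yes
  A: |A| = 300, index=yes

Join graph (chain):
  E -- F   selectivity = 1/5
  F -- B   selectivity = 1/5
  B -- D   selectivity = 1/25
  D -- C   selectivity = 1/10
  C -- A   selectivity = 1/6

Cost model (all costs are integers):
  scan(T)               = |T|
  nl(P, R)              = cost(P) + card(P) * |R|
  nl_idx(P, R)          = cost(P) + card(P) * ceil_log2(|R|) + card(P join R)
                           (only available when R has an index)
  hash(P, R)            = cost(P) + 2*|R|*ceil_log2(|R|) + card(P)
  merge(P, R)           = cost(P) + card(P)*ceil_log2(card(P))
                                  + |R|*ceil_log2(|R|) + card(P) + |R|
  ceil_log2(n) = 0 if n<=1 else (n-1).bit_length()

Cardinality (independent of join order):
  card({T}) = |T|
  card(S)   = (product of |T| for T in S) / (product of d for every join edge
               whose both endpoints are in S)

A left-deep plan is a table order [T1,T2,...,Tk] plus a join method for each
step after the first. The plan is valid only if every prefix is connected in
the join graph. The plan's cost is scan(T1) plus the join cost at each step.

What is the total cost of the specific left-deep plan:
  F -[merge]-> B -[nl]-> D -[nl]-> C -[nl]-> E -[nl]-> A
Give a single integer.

step 1: scan F: cost=60, card=60
step 2: join B via merge
    card(P join B) = 60*300/(5) = 3600
    cost = 60 + 60*6 + 300*9 + 60 + 300 = 3480
step 3: join D via nl
    card(P join D) = 3600*50/(25) = 7200
    cost = 3480 + 3600*50 = 183480
step 4: join C via nl
    card(P join C) = 7200*60/(10) = 43200
    cost = 183480 + 7200*60 = 615480
step 5: join E via nl
    card(P join E) = 43200*500/(5) = 4320000
    cost = 615480 + 43200*500 = 22215480
step 6: join A via nl
    card(P join A) = 4320000*300/(6) = 216000000
    cost = 22215480 + 4320000*300 = 1318215480

1318215480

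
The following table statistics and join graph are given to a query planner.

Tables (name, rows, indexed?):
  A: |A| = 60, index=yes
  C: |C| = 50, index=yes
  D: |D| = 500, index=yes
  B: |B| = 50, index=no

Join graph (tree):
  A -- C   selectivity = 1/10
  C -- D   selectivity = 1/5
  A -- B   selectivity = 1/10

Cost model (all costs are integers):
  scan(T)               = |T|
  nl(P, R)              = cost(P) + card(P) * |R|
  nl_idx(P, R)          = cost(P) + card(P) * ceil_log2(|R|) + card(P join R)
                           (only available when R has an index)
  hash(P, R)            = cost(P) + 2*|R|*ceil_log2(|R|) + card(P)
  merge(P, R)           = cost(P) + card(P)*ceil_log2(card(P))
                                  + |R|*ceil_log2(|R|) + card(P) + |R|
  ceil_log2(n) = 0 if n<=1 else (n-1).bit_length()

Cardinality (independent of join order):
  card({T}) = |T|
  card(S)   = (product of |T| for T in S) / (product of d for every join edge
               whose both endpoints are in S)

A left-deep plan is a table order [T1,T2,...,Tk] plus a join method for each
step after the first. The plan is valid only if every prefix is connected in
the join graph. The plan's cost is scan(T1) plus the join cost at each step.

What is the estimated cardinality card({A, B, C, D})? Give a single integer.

150000

Tables in S: A(60), B(50), C(50), D(500)
Edges inside S: A-C(d=10), C-D(d=5), A-B(d=10)
numerator = 60 * 50 * 50 * 500 = 75000000
denominator = 10 * 5 * 10 = 500
card(S) = 75000000 / 500 = 150000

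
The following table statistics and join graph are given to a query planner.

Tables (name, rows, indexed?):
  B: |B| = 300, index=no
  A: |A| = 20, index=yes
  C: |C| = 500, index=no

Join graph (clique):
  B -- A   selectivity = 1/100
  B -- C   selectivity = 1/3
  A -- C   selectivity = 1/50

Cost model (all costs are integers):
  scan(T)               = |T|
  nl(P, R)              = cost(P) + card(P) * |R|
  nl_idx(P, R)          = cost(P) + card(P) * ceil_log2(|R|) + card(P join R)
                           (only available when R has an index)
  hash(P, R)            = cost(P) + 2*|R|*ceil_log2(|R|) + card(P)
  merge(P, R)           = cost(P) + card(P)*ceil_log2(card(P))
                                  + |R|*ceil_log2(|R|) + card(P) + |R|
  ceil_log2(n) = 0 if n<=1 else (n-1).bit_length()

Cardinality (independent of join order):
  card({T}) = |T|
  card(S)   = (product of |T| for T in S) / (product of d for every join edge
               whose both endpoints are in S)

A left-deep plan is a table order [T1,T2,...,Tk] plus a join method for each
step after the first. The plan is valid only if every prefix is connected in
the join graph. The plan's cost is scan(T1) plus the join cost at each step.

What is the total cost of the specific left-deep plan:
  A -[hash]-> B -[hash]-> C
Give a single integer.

step 1: scan A: cost=20, card=20
step 2: join B via hash
    card(P join B) = 20*300/(100) = 60
    cost = 20 + 2*300*9 + 20 = 5440
step 3: join C via hash
    card(P join C) = 60*500/(3*50) = 200
    cost = 5440 + 2*500*9 + 60 = 14500

14500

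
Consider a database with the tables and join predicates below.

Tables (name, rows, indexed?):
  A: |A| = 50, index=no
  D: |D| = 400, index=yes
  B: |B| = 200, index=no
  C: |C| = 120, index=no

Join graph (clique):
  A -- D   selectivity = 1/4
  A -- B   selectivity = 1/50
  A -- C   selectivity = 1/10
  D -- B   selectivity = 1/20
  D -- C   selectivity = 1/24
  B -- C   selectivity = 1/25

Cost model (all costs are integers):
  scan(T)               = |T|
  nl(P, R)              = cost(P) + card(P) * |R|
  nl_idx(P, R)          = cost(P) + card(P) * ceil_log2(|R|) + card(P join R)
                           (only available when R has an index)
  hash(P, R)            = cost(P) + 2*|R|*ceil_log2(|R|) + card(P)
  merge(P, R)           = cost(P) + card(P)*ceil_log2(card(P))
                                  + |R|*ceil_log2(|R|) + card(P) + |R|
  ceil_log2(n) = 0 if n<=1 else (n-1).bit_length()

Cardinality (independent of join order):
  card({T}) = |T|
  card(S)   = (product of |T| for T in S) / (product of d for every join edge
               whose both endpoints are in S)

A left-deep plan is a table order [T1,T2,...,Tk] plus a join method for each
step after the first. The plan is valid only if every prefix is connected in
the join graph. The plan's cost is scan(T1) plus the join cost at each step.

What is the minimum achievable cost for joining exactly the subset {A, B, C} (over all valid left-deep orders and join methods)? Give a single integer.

2880

Selinger DP over subsets of {A,B,C}:
  {A}: scan cost=50, card=50
  {B}: scan cost=200, card=200
  {C}: scan cost=120, card=120
  {AB}: card=200; try (A,hash)→1000, (B,merge)→2200, (A,merge)→2350, (B,hash)→3300, (B,nl)→10050, (A,nl)→10200; best=1000 via (A,hash)
  {AC}: card=600; try (A,hash)→840, (C,merge)→1360, (A,merge)→1430, (C,hash)→1780, (C,nl)→6050, (A,nl)→6120; best=840 via (A,hash)
  {BC}: card=960; try (C,hash)→2080, (B,merge)→2880, (C,merge)→2960, (B,hash)→3440, (B,nl)→24120, (C,nl)→24200; best=2080 via (C,hash)
  {ABC}: card=96; try (C,hash)→2880, (A,hash)→3640, (C,merge)→3760, (B,hash)→4640, (B,merge)→9240, (A,merge)→12990 …(+3); best=2880 via (C,hash)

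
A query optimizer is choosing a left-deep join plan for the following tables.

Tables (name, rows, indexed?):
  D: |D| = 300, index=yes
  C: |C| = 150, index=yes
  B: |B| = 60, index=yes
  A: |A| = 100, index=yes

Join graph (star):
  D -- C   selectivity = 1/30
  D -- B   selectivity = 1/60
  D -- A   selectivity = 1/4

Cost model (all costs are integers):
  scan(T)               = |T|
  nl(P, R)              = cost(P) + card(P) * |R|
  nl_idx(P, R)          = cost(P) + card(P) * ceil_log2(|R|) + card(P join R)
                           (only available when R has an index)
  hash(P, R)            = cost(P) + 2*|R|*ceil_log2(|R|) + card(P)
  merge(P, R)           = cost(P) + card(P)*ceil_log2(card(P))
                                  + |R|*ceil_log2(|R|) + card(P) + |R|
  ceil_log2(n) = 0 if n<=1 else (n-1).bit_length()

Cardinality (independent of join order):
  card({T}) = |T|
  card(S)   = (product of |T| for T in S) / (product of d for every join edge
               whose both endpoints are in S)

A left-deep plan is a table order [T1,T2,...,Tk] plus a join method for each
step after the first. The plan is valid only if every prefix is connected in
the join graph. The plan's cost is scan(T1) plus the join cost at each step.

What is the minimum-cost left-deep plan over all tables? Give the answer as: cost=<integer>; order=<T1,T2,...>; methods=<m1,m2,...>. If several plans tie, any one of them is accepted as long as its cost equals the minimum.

cost=6500; order=B,D,C,A; methods=nl_idx,hash,hash

Selinger DP (subsets sized 1..n):
  {D}: scan cost=300, card=300
  {C}: scan cost=150, card=150
  {B}: scan cost=60, card=60
  {A}: scan cost=100, card=100
  {CD}: card=1500; try (D,nl_idx)→3000, (C,hash)→3000, (C,nl_idx)→4200, (D,merge)→4500, (C,merge)→4650, (D,hash)→5700 …(+2); best=3000 via (D,nl_idx)
  {BD}: card=300; try (D,nl_idx)→900, (B,hash)→1320, (B,nl_idx)→2400, (D,merge)→3480, (B,merge)→3720, (D,hash)→5520 …(+2); best=900 via (D,nl_idx)
  {AD}: card=7500; try (A,hash)→2000, (D,merge)→3900, (A,merge)→4100, (D,hash)→5600, (D,nl_idx)→8500, (A,nl_idx)→9900 …(+2); best=2000 via (A,hash)
  {BCD}: card=1500; try (C,hash)→3600, (C,nl_idx)→4800, (B,hash)→5220, (C,merge)→5250, (B,nl_idx)→13500, (B,merge)→21420 …(+2); best=3600 via (C,hash)
  {ACD}: card=37500; try (A,hash)→5900, (C,hash)→11900, (A,merge)→21800, (A,nl_idx)→51000, (C,nl_idx)→99500, (C,merge)→108350 …(+2); best=5900 via (A,hash)
  {ABD}: card=7500; try (A,hash)→2600, (A,merge)→4700, (B,hash)→10220, (A,nl_idx)→10500, (A,nl)→30900, (B,nl_idx)→54500 …(+2); best=2600 via (A,hash)
  {ABCD}: card=37500; try (A,hash)→6500, (C,hash)→12500, (A,merge)→22400, (B,hash)→44120, (A,nl_idx)→51600, (C,nl_idx)→100100 …(+6); best=6500 via (A,hash)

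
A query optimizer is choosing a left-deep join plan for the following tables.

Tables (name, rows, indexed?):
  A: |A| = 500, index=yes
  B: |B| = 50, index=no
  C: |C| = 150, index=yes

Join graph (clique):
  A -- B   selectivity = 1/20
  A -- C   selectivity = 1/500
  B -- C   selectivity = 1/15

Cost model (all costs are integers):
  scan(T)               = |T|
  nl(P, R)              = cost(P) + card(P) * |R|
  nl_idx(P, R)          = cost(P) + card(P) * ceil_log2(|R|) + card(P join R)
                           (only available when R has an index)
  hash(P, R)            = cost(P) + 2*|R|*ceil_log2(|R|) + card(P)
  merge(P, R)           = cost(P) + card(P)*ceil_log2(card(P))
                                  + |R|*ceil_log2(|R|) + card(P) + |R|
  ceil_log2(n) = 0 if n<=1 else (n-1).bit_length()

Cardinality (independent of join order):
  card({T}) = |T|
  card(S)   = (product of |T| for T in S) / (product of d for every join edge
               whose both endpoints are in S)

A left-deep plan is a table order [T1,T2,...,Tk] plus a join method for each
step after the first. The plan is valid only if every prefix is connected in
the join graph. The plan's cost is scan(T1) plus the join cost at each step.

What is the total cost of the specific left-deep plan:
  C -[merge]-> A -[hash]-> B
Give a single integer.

7250

step 1: scan C: cost=150, card=150
step 2: join A via merge
    card(P join A) = 150*500/(500) = 150
    cost = 150 + 150*8 + 500*9 + 150 + 500 = 6500
step 3: join B via hash
    card(P join B) = 150*50/(20*15) = 25
    cost = 6500 + 2*50*6 + 150 = 7250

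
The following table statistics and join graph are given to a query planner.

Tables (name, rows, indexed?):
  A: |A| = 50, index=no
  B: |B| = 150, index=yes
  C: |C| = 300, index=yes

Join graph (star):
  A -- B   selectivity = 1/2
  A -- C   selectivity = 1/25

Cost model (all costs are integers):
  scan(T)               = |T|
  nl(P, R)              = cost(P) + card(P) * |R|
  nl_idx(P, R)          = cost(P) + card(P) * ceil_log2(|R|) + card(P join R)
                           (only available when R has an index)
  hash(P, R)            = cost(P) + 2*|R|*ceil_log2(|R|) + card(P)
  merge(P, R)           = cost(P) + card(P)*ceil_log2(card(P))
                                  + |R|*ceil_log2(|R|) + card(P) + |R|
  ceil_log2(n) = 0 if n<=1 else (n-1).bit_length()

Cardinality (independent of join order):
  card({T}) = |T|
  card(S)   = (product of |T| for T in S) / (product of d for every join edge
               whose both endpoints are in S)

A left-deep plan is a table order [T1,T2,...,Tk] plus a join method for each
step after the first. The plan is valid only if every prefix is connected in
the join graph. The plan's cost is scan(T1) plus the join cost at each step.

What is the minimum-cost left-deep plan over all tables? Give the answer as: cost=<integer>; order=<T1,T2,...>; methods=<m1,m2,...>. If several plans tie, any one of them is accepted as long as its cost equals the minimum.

Selinger DP (subsets sized 1..n):
  {A}: scan cost=50, card=50
  {B}: scan cost=150, card=150
  {C}: scan cost=300, card=300
  {AB}: card=3750; try (A,hash)→900, (B,merge)→1750, (A,merge)→1850, (B,hash)→2500, (B,nl_idx)→4200, (B,nl)→7550 …(+1); best=900 via (A,hash)
  {AC}: card=600; try (C,nl_idx)→1100, (A,hash)→1200, (C,merge)→3400, (A,merge)→3650, (C,hash)→5500, (C,nl)→15050 …(+1); best=1100 via (C,nl_idx)
  {ABC}: card=45000; try (B,hash)→4100, (B,merge)→9050, (C,hash)→10050, (B,nl_idx)→50900, (C,merge)→52650, (C,nl_idx)→79650 …(+2); best=4100 via (B,hash)

cost=4100; order=A,C,B; methods=nl_idx,hash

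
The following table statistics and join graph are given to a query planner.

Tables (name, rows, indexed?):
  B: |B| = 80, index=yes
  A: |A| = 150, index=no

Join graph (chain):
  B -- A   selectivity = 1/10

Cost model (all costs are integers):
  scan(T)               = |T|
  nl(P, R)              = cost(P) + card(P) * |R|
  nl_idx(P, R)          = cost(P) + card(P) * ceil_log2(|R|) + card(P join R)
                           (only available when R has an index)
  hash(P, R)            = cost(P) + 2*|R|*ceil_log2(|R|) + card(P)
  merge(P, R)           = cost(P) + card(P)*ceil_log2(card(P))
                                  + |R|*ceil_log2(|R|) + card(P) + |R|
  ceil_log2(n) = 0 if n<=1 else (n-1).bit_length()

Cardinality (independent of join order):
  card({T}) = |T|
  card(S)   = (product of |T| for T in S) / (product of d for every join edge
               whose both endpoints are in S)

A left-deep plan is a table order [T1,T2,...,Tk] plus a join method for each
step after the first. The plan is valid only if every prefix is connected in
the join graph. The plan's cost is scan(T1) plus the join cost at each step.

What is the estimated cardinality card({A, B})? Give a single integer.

Tables in S: A(150), B(80)
Edges inside S: B-A(d=10)
numerator = 150 * 80 = 12000
denominator = 10 = 10
card(S) = 12000 / 10 = 1200

1200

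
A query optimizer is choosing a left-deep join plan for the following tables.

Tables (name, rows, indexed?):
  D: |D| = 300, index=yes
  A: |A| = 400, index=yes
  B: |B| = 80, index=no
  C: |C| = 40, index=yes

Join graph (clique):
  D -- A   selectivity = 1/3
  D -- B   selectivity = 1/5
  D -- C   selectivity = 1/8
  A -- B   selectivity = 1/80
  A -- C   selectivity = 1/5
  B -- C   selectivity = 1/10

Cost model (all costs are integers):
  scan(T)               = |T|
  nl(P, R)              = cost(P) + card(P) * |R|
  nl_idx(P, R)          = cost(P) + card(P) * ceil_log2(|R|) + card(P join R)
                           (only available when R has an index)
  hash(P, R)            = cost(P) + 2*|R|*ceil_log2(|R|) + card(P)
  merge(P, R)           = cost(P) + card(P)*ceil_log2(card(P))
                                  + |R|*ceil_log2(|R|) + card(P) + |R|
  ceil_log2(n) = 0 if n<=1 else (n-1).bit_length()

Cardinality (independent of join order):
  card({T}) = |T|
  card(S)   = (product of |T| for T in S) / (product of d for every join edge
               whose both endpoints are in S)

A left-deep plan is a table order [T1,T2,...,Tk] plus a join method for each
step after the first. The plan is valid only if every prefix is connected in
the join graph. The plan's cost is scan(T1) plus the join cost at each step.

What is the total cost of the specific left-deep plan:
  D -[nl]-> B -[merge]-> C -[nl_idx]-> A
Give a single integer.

114180

step 1: scan D: cost=300, card=300
step 2: join B via nl
    card(P join B) = 300*80/(5) = 4800
    cost = 300 + 300*80 = 24300
step 3: join C via merge
    card(P join C) = 4800*40/(8*10) = 2400
    cost = 24300 + 4800*13 + 40*6 + 4800 + 40 = 91780
step 4: join A via nl_idx
    card(P join A) = 2400*400/(3*80*5) = 800
    cost = 91780 + 2400*9 + 800 = 114180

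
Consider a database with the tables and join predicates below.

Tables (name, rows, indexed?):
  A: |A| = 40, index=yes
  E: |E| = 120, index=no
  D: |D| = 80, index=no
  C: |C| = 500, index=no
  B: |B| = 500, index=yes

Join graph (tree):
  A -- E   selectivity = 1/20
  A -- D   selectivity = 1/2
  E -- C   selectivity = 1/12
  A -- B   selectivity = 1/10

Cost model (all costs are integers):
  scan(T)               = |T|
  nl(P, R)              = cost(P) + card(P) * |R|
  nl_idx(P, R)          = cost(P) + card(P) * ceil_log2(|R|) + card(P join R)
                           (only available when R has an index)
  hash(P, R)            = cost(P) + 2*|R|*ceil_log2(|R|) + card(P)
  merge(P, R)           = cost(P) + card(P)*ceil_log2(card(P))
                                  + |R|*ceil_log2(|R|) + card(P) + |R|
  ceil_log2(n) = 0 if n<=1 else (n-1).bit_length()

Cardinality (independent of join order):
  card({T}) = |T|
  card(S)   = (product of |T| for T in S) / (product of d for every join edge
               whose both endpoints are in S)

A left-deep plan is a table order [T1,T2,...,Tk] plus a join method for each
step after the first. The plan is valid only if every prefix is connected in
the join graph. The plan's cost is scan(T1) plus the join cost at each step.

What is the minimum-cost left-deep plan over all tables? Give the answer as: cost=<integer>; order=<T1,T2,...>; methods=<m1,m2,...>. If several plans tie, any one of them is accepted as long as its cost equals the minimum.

Selinger DP (subsets sized 1..n):
  {A}: scan cost=40, card=40
  {E}: scan cost=120, card=120
  {D}: scan cost=80, card=80
  {C}: scan cost=500, card=500
  {B}: scan cost=500, card=500
  {AE}: card=240; try (A,hash)→720, (A,nl_idx)→1080, (E,merge)→1280, (A,merge)→1360, (E,hash)→1760, (E,nl)→4840 …(+1); best=720 via (A,hash)
  {AD}: card=1600; try (A,hash)→640, (D,merge)→960, (A,merge)→1000, (D,hash)→1200, (A,nl_idx)→2160, (D,nl)→3240 …(+1); best=640 via (A,hash)
  {AB}: card=2000; try (A,hash)→1480, (B,nl_idx)→2400, (B,merge)→5320, (A,nl_idx)→5500, (A,merge)→5780, (B,hash)→9080 …(+2); best=1480 via (A,hash)
  {CE}: card=5000; try (E,hash)→2680, (C,merge)→6080, (E,merge)→6460, (C,hash)→9240, (C,nl)→60120, (E,nl)→60500; best=2680 via (E,hash)
  {ADE}: card=9600; try (D,hash)→2080, (D,merge)→3520, (E,hash)→3920, (D,nl)→19920, (E,merge)→20800, (E,nl)→192640; best=2080 via (D,hash)
  {ACE}: card=10000; try (C,merge)→7880, (A,hash)→8160, (C,hash)→9960, (A,nl_idx)→42680, (A,merge)→72960, (C,nl)→120720 …(+1); best=7880 via (C,merge)
  {ABE}: card=12000; try (E,hash)→5160, (B,merge)→7880, (B,hash)→9960, (B,nl_idx)→14880, (E,merge)→26440, (B,nl)→120720 …(+1); best=5160 via (E,hash)
  {ABD}: card=80000; try (D,hash)→4600, (B,hash)→11240, (B,merge)→24840, (D,merge)→26120, (B,nl_idx)→95040, (D,nl)→161480 …(+1); best=4600 via (D,hash)
  {ACDE}: card=400000; try (D,hash)→19000, (C,hash)→20680, (C,merge)→151080, (D,merge)→158520, (D,nl)→807880, (C,nl)→4802080; best=19000 via (D,hash)
  {ABDE}: card=480000; try (D,hash)→18280, (B,hash)→20680, (E,hash)→86280, (B,merge)→151080, (D,merge)→185800, (B,nl_idx)→568480 …(+4); best=18280 via (D,hash)
  {ABCE}: card=500000; try (C,hash)→26160, (B,hash)→26880, (B,merge)→162880, (C,merge)→190160, (B,nl_idx)→597880, (B,nl)→5007880 …(+1); best=26160 via (C,hash)
  {ABCDE}: card=20000000; try (B,hash)→428000, (C,hash)→507280, (D,hash)→527280, (B,merge)→8024000, (C,merge)→9623280, (D,merge)→10026800 …(+4); best=428000 via (B,hash)

cost=428000; order=E,A,C,D,B; methods=hash,merge,hash,hash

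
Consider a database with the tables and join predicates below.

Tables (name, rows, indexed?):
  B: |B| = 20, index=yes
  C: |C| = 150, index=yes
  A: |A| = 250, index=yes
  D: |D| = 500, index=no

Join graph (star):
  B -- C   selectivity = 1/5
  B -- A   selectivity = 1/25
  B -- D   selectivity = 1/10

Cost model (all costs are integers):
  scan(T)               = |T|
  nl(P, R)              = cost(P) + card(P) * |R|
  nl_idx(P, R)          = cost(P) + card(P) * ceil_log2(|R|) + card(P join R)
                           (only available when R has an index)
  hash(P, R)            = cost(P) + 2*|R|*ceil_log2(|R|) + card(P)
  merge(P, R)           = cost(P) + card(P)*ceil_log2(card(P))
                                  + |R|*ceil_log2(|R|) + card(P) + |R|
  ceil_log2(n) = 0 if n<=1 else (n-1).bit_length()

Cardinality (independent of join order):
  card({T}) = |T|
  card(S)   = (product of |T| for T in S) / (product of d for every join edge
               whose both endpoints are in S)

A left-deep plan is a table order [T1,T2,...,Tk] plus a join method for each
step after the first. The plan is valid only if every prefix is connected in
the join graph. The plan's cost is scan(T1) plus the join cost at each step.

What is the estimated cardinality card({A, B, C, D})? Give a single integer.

300000

Tables in S: A(250), B(20), C(150), D(500)
Edges inside S: B-C(d=5), B-A(d=25), B-D(d=10)
numerator = 250 * 20 * 150 * 500 = 375000000
denominator = 5 * 25 * 10 = 1250
card(S) = 375000000 / 1250 = 300000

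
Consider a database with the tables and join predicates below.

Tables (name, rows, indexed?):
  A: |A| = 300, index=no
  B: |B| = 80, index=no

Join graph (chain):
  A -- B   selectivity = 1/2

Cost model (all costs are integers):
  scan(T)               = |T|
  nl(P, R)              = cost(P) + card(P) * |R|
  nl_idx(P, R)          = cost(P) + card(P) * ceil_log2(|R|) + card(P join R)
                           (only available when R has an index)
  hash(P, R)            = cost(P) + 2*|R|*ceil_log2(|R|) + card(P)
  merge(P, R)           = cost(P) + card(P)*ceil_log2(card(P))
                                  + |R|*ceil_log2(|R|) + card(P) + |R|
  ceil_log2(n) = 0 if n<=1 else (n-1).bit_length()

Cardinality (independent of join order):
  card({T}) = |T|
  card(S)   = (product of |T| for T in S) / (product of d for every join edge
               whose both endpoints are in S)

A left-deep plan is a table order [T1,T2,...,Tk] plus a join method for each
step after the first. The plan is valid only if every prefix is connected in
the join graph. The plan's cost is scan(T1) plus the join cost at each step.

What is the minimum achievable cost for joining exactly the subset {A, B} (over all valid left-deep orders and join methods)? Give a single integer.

Selinger DP over subsets of {A,B}:
  {A}: scan cost=300, card=300
  {B}: scan cost=80, card=80
  {AB}: card=12000; try (B,hash)→1720, (A,merge)→3720, (B,merge)→3940, (A,hash)→5560, (A,nl)→24080, (B,nl)→24300; best=1720 via (B,hash)

1720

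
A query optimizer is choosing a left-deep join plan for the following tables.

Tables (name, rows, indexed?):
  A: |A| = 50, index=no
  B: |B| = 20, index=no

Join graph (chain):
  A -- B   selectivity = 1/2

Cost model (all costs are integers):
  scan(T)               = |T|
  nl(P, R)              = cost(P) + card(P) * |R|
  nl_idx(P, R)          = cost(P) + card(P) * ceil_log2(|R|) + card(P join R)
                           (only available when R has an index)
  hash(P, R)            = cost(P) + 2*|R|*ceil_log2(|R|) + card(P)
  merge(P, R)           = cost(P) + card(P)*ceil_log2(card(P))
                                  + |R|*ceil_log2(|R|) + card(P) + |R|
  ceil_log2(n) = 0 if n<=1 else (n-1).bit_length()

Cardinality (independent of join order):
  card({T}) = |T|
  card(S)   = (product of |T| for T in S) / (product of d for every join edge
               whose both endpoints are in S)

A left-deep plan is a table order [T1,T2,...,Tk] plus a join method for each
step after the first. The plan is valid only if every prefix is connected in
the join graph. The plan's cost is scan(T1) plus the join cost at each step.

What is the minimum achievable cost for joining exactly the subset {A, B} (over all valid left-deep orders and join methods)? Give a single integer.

Selinger DP over subsets of {A,B}:
  {A}: scan cost=50, card=50
  {B}: scan cost=20, card=20
  {AB}: card=500; try (B,hash)→300, (A,merge)→490, (B,merge)→520, (A,hash)→640, (A,nl)→1020, (B,nl)→1050; best=300 via (B,hash)

300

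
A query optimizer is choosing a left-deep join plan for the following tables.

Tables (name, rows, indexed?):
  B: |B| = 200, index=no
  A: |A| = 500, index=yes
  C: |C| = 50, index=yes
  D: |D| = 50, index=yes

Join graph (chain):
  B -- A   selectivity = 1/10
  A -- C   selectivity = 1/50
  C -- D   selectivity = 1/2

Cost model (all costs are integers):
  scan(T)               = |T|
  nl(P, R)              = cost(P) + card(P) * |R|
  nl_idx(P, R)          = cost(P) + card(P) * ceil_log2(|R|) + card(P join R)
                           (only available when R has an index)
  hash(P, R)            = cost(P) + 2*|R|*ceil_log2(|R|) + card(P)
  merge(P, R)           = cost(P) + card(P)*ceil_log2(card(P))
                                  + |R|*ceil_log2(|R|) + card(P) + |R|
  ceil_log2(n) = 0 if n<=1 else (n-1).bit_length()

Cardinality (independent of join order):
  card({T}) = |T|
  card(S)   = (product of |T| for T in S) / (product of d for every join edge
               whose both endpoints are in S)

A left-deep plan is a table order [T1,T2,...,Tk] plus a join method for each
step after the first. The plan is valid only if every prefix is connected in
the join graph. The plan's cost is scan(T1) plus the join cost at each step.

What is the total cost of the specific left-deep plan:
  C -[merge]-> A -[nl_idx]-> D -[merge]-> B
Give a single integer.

step 1: scan C: cost=50, card=50
step 2: join A via merge
    card(P join A) = 50*500/(50) = 500
    cost = 50 + 50*6 + 500*9 + 50 + 500 = 5400
step 3: join D via nl_idx
    card(P join D) = 500*50/(2) = 12500
    cost = 5400 + 500*6 + 12500 = 20900
step 4: join B via merge
    card(P join B) = 12500*200/(10) = 250000
    cost = 20900 + 12500*14 + 200*8 + 12500 + 200 = 210200

210200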